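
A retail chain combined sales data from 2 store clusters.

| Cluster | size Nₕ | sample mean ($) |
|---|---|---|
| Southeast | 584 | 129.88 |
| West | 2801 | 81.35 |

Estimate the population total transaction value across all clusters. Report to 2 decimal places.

303711.27

Estimate total by summing Nₕ·x̄ₕ over strata.
584·129.88 + 2801·81.35 = 75849.92 + 227861.35 = 303711.27.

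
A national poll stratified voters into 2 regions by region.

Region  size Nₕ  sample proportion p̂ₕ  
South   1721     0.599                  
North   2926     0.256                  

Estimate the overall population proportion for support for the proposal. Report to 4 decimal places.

0.3830

Wₕ = Nₕ/N with N = 4647: 0.3703, 0.6297.
p̂_st = 0.3703·0.599 + 0.6297·0.256 ≈ 0.383029... → 0.3830.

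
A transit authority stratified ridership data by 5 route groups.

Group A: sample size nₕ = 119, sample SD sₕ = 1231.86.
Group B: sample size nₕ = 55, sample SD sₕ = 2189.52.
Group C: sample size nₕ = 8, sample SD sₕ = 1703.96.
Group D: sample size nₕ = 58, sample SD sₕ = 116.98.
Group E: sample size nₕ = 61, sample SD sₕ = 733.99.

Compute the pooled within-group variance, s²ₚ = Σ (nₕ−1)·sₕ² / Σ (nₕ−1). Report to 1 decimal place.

1660024.5

Degrees of freedom: 118 + 54 + 7 + 57 + 60 = 296.
Σ(nₕ−1)sₕ² = 118·1517479.0596 + 54·4793997.8304 + 7·2903479.6816 + 57·13684.3204 + 60·538741.3201 = 491367255.1144.
s²ₚ = 491367255.1144 / 296 = 1660024.511... → 1660024.5.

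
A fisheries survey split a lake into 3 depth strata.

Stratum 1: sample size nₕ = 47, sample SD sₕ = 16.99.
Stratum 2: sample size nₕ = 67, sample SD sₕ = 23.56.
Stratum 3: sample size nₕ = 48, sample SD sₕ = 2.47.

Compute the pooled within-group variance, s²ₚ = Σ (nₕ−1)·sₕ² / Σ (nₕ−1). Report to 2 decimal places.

Degrees of freedom: 46 + 66 + 47 = 159.
Σ(nₕ−1)sₕ² = 46·288.6601 + 66·555.0736 + 47·6.1009 = 50199.9645.
s²ₚ = 50199.9645 / 159 = 315.7230... → 315.72.

315.72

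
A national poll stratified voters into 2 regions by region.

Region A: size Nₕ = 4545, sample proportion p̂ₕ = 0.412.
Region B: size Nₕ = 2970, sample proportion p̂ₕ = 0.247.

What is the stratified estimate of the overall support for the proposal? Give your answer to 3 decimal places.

N = 4545 + 2970 = 7515.
Overall proportion = Σ (Nₕ/N)·p̂ₕ.
Σ Nₕp̂ₕ = 1872.54 + 733.59 = 2606.13.
2606.13 / 7515 = 0.34679... → 0.347.

0.347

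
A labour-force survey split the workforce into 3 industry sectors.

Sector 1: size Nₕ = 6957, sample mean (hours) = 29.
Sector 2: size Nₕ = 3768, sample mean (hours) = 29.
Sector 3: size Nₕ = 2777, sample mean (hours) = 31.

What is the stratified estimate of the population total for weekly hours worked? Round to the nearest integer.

1: 6957·29 = 201753
2: 3768·29 = 109272
3: 2777·31 = 86087
τ̂ = Σ Nₕx̄ₕ = 397112.

397112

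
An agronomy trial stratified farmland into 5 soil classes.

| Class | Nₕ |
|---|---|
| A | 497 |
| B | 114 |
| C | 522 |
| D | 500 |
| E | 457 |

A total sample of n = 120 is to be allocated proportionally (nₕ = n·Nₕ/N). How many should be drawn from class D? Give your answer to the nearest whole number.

29

Share of class D = 500/2090 = 0.23923.
Allocate 120 × 0.23923 = 28.708... → 29.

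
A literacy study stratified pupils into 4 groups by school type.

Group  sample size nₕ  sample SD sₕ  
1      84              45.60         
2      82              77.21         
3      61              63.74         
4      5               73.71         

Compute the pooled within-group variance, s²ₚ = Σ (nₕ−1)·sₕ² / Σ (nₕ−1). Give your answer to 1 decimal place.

1: (84−1)·45.60² = 83·2079.36 = 172586.88
2: (82−1)·77.21² = 81·5961.3841 = 482872.1121
3: (61−1)·63.74² = 60·4062.7876 = 243767.256
4: (5−1)·73.71² = 4·5433.1641 = 21732.6564
Numerator = 920958.9045; denominator = Σ(nₕ−1) = 228.
s²ₚ = 920958.9045/228 = 4039.293... → 4039.3.

4039.3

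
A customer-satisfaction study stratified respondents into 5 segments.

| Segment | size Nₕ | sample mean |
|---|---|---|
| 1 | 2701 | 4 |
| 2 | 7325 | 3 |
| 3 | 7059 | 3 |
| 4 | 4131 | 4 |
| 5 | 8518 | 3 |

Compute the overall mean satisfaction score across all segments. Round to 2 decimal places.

3.23

N = 29734; weights Wₕ = Nₕ/N = (0.0908, 0.2464, 0.2374, 0.1389, 0.2865).
x̄_st = Σ Wₕ·x̄ₕ = 0.0908·4 + 0.2464·3 + 0.2374·3 + 0.1389·4 + 0.2865·3 ≈ 3.2298...
→ 3.23.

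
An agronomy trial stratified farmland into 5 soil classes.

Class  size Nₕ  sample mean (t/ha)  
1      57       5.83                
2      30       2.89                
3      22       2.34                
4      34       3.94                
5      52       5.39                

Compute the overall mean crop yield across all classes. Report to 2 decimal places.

N = 57 + 30 + 22 + 34 + 52 = 195.
Weight each subgroup mean by Nₕ/N and sum.
Σ Nₕx̄ₕ = 57·5.83 + 30·2.89 + 22·2.34 + 34·3.94 + 52·5.39 = 332.31 + 86.7 + 51.48 + 133.96 + 280.28 = 884.73.
Divide by N: 884.73 / 195 = 4.5371... → 4.54.

4.54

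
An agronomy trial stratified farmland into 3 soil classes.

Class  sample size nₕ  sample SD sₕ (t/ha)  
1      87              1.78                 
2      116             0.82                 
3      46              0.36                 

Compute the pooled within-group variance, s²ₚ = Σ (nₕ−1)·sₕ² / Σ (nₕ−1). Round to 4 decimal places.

Degrees of freedom: 86 + 115 + 45 = 246.
Σ(nₕ−1)sₕ² = 86·3.1684 + 115·0.6724 + 45·0.1296 = 355.6404.
s²ₚ = 355.6404 / 246 = 1.445693... → 1.4457.

1.4457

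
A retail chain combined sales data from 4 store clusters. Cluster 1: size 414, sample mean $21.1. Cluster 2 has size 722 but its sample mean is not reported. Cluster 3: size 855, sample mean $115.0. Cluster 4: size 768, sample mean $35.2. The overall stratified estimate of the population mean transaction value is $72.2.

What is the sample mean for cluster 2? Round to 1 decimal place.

90.2

N = 414 + 722 + 855 + 768 = 2759.
Overall total = μ·N = 72.2·2759 = 199199.8.
Subtract the known strata: 414·21.1 + 855·115.0 + 768·35.2 = 134094.
Remaining total for cluster 2: 199199.8 − 134094 = 65105.8.
Divide by its size: 65105.8 / 722 = 90.174... → 90.2.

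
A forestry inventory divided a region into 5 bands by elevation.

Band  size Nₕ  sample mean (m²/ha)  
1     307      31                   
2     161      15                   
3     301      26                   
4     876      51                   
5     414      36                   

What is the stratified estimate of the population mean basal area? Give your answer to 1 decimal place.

38.5

N = 2059; weights Wₕ = Nₕ/N = (0.1491, 0.0782, 0.1462, 0.4254, 0.2011).
x̄_st = Σ Wₕ·x̄ₕ = 0.1491·31 + 0.0782·15 + 0.1462·26 + 0.4254·51 + 0.2011·36 ≈ 38.532...
→ 38.5.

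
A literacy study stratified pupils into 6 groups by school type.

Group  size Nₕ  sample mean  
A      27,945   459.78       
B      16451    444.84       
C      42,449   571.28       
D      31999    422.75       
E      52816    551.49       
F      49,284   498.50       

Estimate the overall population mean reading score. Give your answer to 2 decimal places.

x̄_st = (Σ Nₕx̄ₕ) / (Σ Nₕ) = (27945·459.78 + 16451·444.84 + 42449·571.28 + 31999·422.75 + 52816·551.49 + 49284·498.50) / 220944
= 111640026.75 / 220944 = 505.2865... → 505.29.

505.29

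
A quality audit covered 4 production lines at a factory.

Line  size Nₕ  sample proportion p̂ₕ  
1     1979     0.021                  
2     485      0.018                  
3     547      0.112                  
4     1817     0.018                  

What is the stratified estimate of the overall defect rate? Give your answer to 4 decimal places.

0.0299

N = 1979 + 485 + 547 + 1817 = 4828.
Overall proportion = Σ (Nₕ/N)·p̂ₕ.
Σ Nₕp̂ₕ = 41.559 + 8.73 + 61.264 + 32.706 = 144.259.
144.259 / 4828 = 0.029880... → 0.0299.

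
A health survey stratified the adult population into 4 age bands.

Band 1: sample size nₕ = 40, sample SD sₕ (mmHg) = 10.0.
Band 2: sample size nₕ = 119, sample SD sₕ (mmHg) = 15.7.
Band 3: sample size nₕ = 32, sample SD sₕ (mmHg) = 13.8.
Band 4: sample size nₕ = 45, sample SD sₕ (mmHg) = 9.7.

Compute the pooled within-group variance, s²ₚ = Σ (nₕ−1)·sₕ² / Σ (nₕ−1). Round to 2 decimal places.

185.47

Degrees of freedom: 39 + 118 + 31 + 44 = 232.
Σ(nₕ−1)sₕ² = 39·100 + 118·246.49 + 31·190.44 + 44·94.09 = 43029.42.
s²ₚ = 43029.42 / 232 = 185.4716... → 185.47.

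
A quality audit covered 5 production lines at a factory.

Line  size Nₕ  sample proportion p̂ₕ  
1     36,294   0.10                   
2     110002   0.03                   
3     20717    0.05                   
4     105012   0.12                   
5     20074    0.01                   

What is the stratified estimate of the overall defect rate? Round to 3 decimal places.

0.071

Wₕ = Nₕ/N with N = 292099: 0.1243, 0.3766, 0.0709, 0.3595, 0.0687.
p̂_st = 0.1243·0.10 + 0.3766·0.03 + 0.0709·0.05 + 0.3595·0.12 + 0.0687·0.01 ≈ 0.07110... → 0.071.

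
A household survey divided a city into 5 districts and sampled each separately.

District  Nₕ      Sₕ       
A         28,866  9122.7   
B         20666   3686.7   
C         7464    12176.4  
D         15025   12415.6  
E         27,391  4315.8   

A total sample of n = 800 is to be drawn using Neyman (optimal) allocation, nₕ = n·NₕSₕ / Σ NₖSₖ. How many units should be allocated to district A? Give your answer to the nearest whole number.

287

Σ NₕSₕ = 28866·9122.7 + 20666·3686.7 + 7464·12176.4 + 15025·12415.6 + 27391·4315.8 = 735168317.8.
Share for A: 263335858.2/735168317.8 = 0.35820.
n_A = 800 × 0.35820 = 286.558... → 287.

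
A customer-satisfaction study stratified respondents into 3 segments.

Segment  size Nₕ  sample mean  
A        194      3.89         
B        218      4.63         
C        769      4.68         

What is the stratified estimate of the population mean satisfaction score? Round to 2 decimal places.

N = 194 + 218 + 769 = 1181.
Weight each subgroup mean by Nₕ/N and sum.
Σ Nₕx̄ₕ = 194·3.89 + 218·4.63 + 769·4.68 = 754.66 + 1009.34 + 3598.92 = 5362.92.
Divide by N: 5362.92 / 1181 = 4.5410... → 4.54.

4.54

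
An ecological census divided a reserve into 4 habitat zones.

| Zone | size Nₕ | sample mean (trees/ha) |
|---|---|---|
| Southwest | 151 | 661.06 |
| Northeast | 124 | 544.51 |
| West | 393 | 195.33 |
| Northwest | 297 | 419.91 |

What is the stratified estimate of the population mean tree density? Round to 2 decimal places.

382.19

x̄_st = (Σ Nₕx̄ₕ) / (Σ Nₕ) = (151·661.06 + 124·544.51 + 393·195.33 + 297·419.91) / 965
= 368817.26 / 965 = 382.1941... → 382.19.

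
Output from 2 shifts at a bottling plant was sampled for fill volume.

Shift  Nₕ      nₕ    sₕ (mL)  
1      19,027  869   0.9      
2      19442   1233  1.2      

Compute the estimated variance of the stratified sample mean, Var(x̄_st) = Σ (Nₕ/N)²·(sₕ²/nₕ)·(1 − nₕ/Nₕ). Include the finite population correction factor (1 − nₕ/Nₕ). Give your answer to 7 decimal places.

N = 38469. Term for each stratum: Wₕ²sₕ²/nₕ·(1−nₕ/Nₕ).
Var(x̄_st) = 0.0002176115 + 0.0002793860 = 0.0004969975 → 0.0004970.

0.0004970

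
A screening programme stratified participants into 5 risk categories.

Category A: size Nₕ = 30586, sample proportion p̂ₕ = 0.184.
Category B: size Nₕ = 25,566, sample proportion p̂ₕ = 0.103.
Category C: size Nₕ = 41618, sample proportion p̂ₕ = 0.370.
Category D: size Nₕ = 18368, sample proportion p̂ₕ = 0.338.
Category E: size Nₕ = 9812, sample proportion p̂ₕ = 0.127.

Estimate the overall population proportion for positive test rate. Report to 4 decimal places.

0.2470

Wₕ = Nₕ/N with N = 125950: 0.2428, 0.2030, 0.3304, 0.1458, 0.0779.
p̂_st = 0.2428·0.184 + 0.2030·0.103 + 0.3304·0.370 + 0.1458·0.338 + 0.0779·0.127 ≈ 0.247037... → 0.2470.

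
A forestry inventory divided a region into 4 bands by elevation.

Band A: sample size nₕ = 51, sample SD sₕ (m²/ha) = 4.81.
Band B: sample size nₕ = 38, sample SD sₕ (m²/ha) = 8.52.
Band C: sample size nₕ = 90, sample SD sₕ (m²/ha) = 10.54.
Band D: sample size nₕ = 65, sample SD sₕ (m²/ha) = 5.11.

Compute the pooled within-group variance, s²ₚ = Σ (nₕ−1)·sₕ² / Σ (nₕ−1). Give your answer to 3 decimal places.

64.171

A: (51−1)·4.81² = 50·23.1361 = 1156.805
B: (38−1)·8.52² = 37·72.5904 = 2685.8448
C: (90−1)·10.54² = 89·111.0916 = 9887.1524
D: (65−1)·5.11² = 64·26.1121 = 1671.1744
Numerator = 15400.9766; denominator = Σ(nₕ−1) = 240.
s²ₚ = 15400.9766/240 = 64.17074... → 64.171.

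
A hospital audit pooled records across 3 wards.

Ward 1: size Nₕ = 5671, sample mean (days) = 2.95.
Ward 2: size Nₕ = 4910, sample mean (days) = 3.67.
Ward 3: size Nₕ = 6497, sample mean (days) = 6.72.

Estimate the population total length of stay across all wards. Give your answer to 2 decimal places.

1: 5671·2.95 = 16729.45
2: 4910·3.67 = 18019.7
3: 6497·6.72 = 43659.84
τ̂ = Σ Nₕx̄ₕ = 78408.99.

78408.99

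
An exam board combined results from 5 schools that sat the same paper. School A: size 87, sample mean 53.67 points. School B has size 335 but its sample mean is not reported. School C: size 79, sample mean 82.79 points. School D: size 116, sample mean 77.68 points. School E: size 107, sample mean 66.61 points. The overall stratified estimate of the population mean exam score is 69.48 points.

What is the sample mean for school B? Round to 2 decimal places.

N = 87 + 335 + 79 + 116 + 107 = 724.
Overall total = μ·N = 69.48·724 = 50303.52.
Subtract the known strata: 87·53.67 + 79·82.79 + 116·77.68 + 107·66.61 = 27347.85.
Remaining total for school B: 50303.52 − 27347.85 = 22955.67.
Divide by its size: 22955.67 / 335 = 68.5244... → 68.52.

68.52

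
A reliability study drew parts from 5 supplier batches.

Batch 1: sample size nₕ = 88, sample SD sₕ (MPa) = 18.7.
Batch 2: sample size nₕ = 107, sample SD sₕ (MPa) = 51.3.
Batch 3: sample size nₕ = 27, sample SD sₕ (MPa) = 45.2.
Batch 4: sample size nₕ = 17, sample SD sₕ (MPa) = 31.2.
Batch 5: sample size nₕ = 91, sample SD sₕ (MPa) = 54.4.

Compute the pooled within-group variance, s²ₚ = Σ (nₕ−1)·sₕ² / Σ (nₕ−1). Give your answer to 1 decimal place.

1982.8

Degrees of freedom: 87 + 106 + 26 + 16 + 90 = 325.
Σ(nₕ−1)sₕ² = 87·349.69 + 106·2631.69 + 26·2043.04 + 16·973.44 + 90·2959.36 = 644418.65.
s²ₚ = 644418.65 / 325 = 1982.827... → 1982.8.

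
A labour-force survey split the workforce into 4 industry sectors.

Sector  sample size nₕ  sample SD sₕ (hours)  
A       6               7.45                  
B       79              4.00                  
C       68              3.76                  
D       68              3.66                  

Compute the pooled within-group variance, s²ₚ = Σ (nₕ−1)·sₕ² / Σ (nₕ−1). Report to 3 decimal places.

15.531

A: (6−1)·7.45² = 5·55.5025 = 277.5125
B: (79−1)·4.00² = 78·16 = 1248
C: (68−1)·3.76² = 67·14.1376 = 947.2192
D: (68−1)·3.66² = 67·13.3956 = 897.5052
Numerator = 3370.2369; denominator = Σ(nₕ−1) = 217.
s²ₚ = 3370.2369/217 = 15.53105... → 15.531.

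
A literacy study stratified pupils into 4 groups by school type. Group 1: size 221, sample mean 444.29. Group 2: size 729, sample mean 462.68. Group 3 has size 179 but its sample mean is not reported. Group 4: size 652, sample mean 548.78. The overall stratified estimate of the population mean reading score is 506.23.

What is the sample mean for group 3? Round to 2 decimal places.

605.08

N = 221 + 729 + 179 + 652 = 1781.
Overall total = μ·N = 506.23·1781 = 901595.63.
Subtract the known strata: 221·444.29 + 729·462.68 + 652·548.78 = 793286.37.
Remaining total for group 3: 901595.63 − 793286.37 = 108309.26.
Divide by its size: 108309.26 / 179 = 605.0797... → 605.08.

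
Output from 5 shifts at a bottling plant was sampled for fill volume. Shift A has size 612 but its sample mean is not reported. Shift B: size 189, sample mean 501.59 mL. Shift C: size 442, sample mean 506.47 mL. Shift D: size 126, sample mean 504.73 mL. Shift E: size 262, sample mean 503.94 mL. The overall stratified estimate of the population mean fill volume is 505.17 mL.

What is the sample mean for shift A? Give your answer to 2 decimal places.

Σ Nₕx̄ₕ = N·μ, so 612·x̄_A = 1631·505.17 − (189·501.59 + 442·506.47 + 126·504.73 + 262·503.94).
= 823932.27 − 514288.51 = 309643.76.
x̄_A = 309643.76 / 612 = 505.9539... → 505.95.

505.95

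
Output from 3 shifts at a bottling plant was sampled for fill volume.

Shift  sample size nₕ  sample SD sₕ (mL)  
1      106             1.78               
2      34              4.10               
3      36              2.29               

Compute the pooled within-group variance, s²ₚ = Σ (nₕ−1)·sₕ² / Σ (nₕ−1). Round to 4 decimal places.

6.1905

1: (106−1)·1.78² = 105·3.1684 = 332.682
2: (34−1)·4.10² = 33·16.81 = 554.73
3: (36−1)·2.29² = 35·5.2441 = 183.5435
Numerator = 1070.9555; denominator = Σ(nₕ−1) = 173.
s²ₚ = 1070.9555/173 = 6.190494... → 6.1905.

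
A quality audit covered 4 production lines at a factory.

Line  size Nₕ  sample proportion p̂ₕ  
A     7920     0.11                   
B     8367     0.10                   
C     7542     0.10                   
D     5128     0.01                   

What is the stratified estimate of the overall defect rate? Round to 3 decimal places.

0.087

Wₕ = Nₕ/N with N = 28957: 0.2735, 0.2889, 0.2605, 0.1771.
p̂_st = 0.2735·0.11 + 0.2889·0.10 + 0.2605·0.10 + 0.1771·0.01 ≈ 0.08680... → 0.087.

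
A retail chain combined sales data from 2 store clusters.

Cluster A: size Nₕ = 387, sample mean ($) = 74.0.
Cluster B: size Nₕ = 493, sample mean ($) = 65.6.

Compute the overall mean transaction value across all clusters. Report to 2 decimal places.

N = 880; weights Wₕ = Nₕ/N = (0.4398, 0.5602).
x̄_st = Σ Wₕ·x̄ₕ = 0.4398·74.0 + 0.5602·65.6 ≈ 69.2941...
→ 69.29.

69.29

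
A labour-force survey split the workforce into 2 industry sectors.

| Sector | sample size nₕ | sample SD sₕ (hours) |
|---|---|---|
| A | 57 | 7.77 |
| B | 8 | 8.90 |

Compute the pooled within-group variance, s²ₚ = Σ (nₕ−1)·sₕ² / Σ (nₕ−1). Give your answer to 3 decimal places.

62.466

A: (57−1)·7.77² = 56·60.3729 = 3380.8824
B: (8−1)·8.90² = 7·79.21 = 554.47
Numerator = 3935.3524; denominator = Σ(nₕ−1) = 63.
s²ₚ = 3935.3524/63 = 62.46591... → 62.466.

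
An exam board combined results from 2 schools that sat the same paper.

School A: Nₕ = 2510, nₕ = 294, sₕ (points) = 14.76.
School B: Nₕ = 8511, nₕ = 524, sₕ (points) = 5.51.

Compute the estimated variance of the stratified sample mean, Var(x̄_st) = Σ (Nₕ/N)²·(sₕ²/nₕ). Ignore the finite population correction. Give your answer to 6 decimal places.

0.072989

N = 11021. Term for each stratum: Wₕ²sₕ²/nₕ.
Var(x̄_st) = 0.038435348 + 0.034553424 = 0.072988772 → 0.072989.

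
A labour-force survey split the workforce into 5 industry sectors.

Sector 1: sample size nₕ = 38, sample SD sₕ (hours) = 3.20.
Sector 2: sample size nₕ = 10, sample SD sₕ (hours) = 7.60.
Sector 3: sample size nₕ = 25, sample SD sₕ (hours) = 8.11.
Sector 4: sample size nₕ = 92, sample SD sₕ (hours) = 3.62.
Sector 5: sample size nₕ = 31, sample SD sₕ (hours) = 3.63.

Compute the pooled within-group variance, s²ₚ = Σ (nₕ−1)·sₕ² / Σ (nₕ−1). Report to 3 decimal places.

21.283

Degrees of freedom: 37 + 9 + 24 + 91 + 30 = 191.
Σ(nₕ−1)sₕ² = 37·10.24 + 9·57.76 + 24·65.7721 + 91·13.1044 + 30·13.1769 = 4065.0578.
s²ₚ = 4065.0578 / 191 = 21.28303... → 21.283.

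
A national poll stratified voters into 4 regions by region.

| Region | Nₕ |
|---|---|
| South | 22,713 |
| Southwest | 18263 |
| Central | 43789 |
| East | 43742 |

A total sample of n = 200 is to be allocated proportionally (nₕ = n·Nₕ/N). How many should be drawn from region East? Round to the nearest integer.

68

Share of region East = 43742/128507 = 0.34039.
Allocate 200 × 0.34039 = 68.077... → 68.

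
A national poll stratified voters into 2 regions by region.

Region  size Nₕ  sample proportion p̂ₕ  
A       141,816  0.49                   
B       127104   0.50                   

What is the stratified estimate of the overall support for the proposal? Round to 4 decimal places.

Wₕ = Nₕ/N with N = 268920: 0.5274, 0.4726.
p̂_st = 0.5274·0.49 + 0.4726·0.50 ≈ 0.494726... → 0.4947.

0.4947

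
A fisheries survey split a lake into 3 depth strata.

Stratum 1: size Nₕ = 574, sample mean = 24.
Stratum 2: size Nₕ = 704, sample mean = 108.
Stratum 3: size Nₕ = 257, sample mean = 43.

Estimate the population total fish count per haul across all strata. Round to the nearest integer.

100859

1: 574·24 = 13776
2: 704·108 = 76032
3: 257·43 = 11051
τ̂ = Σ Nₕx̄ₕ = 100859.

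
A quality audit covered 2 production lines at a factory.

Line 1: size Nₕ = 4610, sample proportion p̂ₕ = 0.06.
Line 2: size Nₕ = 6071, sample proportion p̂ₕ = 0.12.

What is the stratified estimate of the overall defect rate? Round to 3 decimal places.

Wₕ = Nₕ/N with N = 10681: 0.4316, 0.5684.
p̂_st = 0.4316·0.06 + 0.5684·0.12 ≈ 0.09410... → 0.094.

0.094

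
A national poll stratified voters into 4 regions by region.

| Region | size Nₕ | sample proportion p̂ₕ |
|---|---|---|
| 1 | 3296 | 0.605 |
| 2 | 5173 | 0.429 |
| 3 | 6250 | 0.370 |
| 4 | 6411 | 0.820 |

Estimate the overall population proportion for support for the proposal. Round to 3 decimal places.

0.558

N = 3296 + 5173 + 6250 + 6411 = 21130.
Overall proportion = Σ (Nₕ/N)·p̂ₕ.
Σ Nₕp̂ₕ = 1994.08 + 2219.217 + 2312.5 + 5257.02 = 11782.817.
11782.817 / 21130 = 0.55763... → 0.558.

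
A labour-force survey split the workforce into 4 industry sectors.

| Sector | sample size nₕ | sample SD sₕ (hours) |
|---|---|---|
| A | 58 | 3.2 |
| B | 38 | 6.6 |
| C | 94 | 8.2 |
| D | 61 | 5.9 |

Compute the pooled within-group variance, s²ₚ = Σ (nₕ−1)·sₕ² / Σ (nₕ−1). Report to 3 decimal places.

Degrees of freedom: 57 + 37 + 93 + 60 = 247.
Σ(nₕ−1)sₕ² = 57·10.24 + 37·43.56 + 93·67.24 + 60·34.81 = 10537.32.
s²ₚ = 10537.32 / 247 = 42.66121... → 42.661.

42.661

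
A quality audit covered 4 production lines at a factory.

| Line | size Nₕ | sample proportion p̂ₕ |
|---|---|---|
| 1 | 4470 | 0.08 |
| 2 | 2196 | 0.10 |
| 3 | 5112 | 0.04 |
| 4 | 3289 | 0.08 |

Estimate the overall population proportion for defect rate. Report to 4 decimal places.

N = 4470 + 2196 + 5112 + 3289 = 15067.
Overall proportion = Σ (Nₕ/N)·p̂ₕ.
Σ Nₕp̂ₕ = 357.6 + 219.6 + 204.48 + 263.12 = 1044.8.
1044.8 / 15067 = 0.069344... → 0.0693.

0.0693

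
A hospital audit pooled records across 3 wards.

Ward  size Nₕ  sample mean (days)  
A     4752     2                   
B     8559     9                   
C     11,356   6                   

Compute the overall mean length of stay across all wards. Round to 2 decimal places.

N = 4752 + 8559 + 11356 = 24667.
Overall mean = Σ (Nₕ/N)·x̄ₕ — weight by population share, not a simple average.
Σ Nₕx̄ₕ = 4752·2 + 8559·9 + 11356·6 = 9504 + 77031 + 68136 = 154671.
Divide by N: 154671 / 24667 = 6.2704... → 6.27.

6.27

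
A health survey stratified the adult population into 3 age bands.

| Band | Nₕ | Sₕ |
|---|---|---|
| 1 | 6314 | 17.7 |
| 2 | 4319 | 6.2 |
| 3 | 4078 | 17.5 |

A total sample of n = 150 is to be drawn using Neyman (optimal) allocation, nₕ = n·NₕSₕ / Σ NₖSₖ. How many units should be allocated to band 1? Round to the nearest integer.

Σ NₕSₕ = 6314·17.7 + 4319·6.2 + 4078·17.5 = 209900.6.
Share for 1: 111757.8/209900.6 = 0.53243.
n_1 = 150 × 0.53243 = 79.865... → 80.

80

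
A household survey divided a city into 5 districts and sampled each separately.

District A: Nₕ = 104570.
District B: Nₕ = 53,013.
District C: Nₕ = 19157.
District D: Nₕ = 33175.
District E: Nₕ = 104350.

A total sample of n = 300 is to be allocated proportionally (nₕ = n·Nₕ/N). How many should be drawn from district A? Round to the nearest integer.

N = 104570 + 53013 + 19157 + 33175 + 104350 = 314265.
n_A = 300·104570/314265 = 99.823... → 100.

100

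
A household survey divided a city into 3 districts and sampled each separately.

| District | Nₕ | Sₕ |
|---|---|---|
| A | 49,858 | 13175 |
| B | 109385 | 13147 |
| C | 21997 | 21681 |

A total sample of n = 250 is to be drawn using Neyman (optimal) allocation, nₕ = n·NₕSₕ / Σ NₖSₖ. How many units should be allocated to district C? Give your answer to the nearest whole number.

Σ NₕSₕ = 49858·13175 + 109385·13147 + 21997·21681 = 2571880702.
Share for C: 476916957/2571880702 = 0.18544.
n_C = 250 × 0.18544 = 46.359... → 46.

46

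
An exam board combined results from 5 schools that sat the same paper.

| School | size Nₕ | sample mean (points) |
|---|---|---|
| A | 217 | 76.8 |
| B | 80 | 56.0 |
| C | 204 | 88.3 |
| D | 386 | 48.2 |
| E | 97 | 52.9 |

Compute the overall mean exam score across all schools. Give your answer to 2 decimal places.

x̄_st = (Σ Nₕx̄ₕ) / (Σ Nₕ) = (217·76.8 + 80·56.0 + 204·88.3 + 386·48.2 + 97·52.9) / 984
= 62895.3 / 984 = 63.9180... → 63.92.

63.92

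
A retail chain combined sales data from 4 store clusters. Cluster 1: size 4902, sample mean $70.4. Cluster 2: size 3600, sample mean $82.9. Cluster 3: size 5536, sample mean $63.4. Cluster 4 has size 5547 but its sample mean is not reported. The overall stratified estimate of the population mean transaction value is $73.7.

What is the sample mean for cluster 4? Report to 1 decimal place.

N = 4902 + 3600 + 5536 + 5547 = 19585.
Overall total = μ·N = 73.7·19585 = 1443414.5.
Subtract the known strata: 4902·70.4 + 3600·82.9 + 5536·63.4 = 994523.2.
Remaining total for cluster 4: 1443414.5 − 994523.2 = 448891.3.
Divide by its size: 448891.3 / 5547 = 80.925... → 80.9.

80.9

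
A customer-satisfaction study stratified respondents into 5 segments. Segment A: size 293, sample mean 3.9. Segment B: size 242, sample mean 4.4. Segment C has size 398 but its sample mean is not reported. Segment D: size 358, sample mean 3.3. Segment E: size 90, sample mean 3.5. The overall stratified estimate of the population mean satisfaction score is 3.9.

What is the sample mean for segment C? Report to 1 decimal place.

Σ Nₕx̄ₕ = N·μ, so 398·x̄_C = 1381·3.9 − (293·3.9 + 242·4.4 + 358·3.3 + 90·3.5).
= 5385.9 − 3703.9 = 1682.
x̄_C = 1682 / 398 = 4.226... → 4.2.

4.2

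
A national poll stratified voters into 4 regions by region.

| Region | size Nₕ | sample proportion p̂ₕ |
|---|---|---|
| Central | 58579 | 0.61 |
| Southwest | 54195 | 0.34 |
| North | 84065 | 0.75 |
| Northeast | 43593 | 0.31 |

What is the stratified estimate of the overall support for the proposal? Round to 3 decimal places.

Wₕ = Nₕ/N with N = 240432: 0.2436, 0.2254, 0.3496, 0.1813.
p̂_st = 0.2436·0.61 + 0.2254·0.34 + 0.3496·0.75 + 0.1813·0.31 ≈ 0.54370... → 0.544.

0.544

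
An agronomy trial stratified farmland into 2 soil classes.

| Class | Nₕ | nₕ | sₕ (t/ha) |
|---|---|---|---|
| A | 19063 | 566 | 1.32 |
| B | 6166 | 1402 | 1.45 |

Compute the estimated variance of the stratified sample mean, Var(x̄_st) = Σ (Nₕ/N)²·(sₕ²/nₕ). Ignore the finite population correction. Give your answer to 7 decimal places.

N = 25229; Wₕ = Nₕ/N.
class A: (19063/25229)²·1.32²/566 = 0.0017575749
class B: (6166/25229)²·1.45²/1402 = 0.0000895767
Sum = 0.0018471516 → 0.0018472.

0.0018472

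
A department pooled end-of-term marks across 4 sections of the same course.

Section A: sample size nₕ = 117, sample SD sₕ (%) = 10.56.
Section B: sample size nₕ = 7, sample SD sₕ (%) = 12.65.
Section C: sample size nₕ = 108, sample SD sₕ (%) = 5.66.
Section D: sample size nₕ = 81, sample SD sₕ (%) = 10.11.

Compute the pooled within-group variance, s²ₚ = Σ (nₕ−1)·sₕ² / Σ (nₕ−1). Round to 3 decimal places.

A: (117−1)·10.56² = 116·111.5136 = 12935.5776
B: (7−1)·12.65² = 6·160.0225 = 960.135
C: (108−1)·5.66² = 107·32.0356 = 3427.8092
D: (81−1)·10.11² = 80·102.2121 = 8176.968
Numerator = 25500.4898; denominator = Σ(nₕ−1) = 309.
s²ₚ = 25500.4898/309 = 82.52586... → 82.526.

82.526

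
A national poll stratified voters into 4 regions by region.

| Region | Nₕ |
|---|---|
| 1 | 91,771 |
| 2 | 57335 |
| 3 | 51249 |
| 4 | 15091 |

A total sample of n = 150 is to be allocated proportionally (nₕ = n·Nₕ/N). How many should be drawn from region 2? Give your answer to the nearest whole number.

Share of region 2 = 57335/215446 = 0.26612.
Allocate 150 × 0.26612 = 39.918... → 40.

40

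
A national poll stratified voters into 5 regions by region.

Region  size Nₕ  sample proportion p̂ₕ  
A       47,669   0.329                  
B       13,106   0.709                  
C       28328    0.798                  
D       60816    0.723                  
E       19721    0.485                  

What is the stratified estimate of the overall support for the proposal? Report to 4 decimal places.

0.5961

Wₕ = Nₕ/N with N = 169640: 0.2810, 0.0773, 0.1670, 0.3585, 0.1163.
p̂_st = 0.2810·0.329 + 0.0773·0.709 + 0.1670·0.798 + 0.3585·0.723 + 0.1163·0.485 ≈ 0.596060... → 0.5961.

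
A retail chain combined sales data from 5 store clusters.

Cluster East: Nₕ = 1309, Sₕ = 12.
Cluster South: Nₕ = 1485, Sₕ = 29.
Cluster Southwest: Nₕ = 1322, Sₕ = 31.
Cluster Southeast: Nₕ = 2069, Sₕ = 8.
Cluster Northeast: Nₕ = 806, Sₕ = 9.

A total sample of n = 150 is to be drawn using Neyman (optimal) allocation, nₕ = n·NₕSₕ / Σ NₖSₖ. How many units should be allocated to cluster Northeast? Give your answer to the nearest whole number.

9

Σ NₕSₕ = 1309·12 + 1485·29 + 1322·31 + 2069·8 + 806·9 = 123561.
Share for Northeast: 7254/123561 = 0.05871.
n_Northeast = 150 × 0.05871 = 8.806... → 9.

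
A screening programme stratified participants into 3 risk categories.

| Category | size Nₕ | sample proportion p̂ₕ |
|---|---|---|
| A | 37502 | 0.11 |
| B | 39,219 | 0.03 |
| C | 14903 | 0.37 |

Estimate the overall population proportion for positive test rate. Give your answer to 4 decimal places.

0.1180

Wₕ = Nₕ/N with N = 91624: 0.4093, 0.4280, 0.1627.
p̂_st = 0.4093·0.11 + 0.4280·0.03 + 0.1627·0.37 ≈ 0.118047... → 0.1180.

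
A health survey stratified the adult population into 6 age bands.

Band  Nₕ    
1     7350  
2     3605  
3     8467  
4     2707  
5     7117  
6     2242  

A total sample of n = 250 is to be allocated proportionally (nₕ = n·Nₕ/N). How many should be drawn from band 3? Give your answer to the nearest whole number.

Share of band 3 = 8467/31488 = 0.26890.
Allocate 250 × 0.26890 = 67.224... → 67.

67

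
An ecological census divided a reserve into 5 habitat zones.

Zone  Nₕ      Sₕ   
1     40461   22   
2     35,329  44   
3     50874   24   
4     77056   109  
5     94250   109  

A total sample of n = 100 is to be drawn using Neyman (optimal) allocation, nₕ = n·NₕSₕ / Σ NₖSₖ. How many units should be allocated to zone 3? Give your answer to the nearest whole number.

5

1: NₕSₕ = 40461·22 = 890142
2: NₕSₕ = 35329·44 = 1554476
3: NₕSₕ = 50874·24 = 1220976
4: NₕSₕ = 77056·109 = 8399104
5: NₕSₕ = 94250·109 = 10273250
Σ NₕSₕ = 22337948.
n_3 = 100·1220976/22337948 = 5.466... → 5.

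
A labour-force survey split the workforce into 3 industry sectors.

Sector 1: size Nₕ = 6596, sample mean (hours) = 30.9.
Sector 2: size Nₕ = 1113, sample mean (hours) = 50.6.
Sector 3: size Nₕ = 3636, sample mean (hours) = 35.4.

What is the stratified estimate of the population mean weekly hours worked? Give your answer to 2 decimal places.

N = 6596 + 1113 + 3636 = 11345.
The stratified mean weights each stratum mean by its population share Nₕ/N.
Σ Nₕx̄ₕ = 6596·30.9 + 1113·50.6 + 3636·35.4 = 203816.4 + 56317.8 + 128714.4 = 388848.6.
Divide by N: 388848.6 / 11345 = 34.2749... → 34.27.

34.27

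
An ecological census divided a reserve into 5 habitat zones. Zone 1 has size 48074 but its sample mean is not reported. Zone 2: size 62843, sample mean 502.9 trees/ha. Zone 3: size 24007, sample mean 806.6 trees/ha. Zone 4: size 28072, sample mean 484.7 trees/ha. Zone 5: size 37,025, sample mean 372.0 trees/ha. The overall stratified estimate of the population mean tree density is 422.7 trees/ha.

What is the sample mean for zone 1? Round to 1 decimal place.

Σ Nₕx̄ₕ = N·μ, so 48074·x̄_1 = 200021·422.7 − (62843·502.9 + 24007·806.6 + 28072·484.7 + 37025·372.0).
= 84548876.7 − 78347589.3 = 6201287.4.
x̄_1 = 6201287.4 / 48074 = 128.995... → 129.0.

129.0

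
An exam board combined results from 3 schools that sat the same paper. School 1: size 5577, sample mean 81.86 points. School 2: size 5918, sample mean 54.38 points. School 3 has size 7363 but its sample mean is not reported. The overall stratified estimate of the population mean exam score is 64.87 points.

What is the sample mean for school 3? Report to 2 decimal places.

Σ Nₕx̄ₕ = N·μ, so 7363·x̄_3 = 18858·64.87 − (5577·81.86 + 5918·54.38).
= 1223318.46 − 778354.06 = 444964.4.
x̄_3 = 444964.4 / 7363 = 60.4325... → 60.43.

60.43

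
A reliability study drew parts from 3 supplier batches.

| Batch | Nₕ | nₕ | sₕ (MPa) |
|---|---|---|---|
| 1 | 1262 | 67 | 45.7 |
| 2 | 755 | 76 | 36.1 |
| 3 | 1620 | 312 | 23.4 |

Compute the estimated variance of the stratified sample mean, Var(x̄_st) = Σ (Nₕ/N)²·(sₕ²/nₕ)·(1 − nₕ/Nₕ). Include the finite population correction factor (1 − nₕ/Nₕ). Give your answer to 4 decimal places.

N = 3637; Wₕ = Nₕ/N.
batch 1: (1262/3637)²·45.7²/67·(1 − 67/1262) = 3.5538431
batch 2: (755/3637)²·36.1²/76·(1 − 76/755) = 0.6645550
batch 3: (1620/3637)²·23.4²/312·(1 − 312/1620) = 0.2811339
Sum = 4.4995321 → 4.4995.

4.4995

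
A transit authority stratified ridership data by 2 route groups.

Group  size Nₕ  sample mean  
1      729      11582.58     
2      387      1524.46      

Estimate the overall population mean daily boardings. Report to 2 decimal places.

8094.68

N = 729 + 387 = 1116.
Weight each subgroup mean by Nₕ/N and sum.
Σ Nₕx̄ₕ = 729·11582.58 + 387·1524.46 = 8443700.82 + 589966.02 = 9033666.84.
Divide by N: 9033666.84 / 1116 = 8094.6835... → 8094.68.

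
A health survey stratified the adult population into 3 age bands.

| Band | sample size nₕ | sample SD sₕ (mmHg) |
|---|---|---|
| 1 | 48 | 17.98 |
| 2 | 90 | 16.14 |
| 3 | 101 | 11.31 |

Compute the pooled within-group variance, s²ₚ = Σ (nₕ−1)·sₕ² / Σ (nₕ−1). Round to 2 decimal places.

216.82

1: (48−1)·17.98² = 47·323.2804 = 15194.1788
2: (90−1)·16.14² = 89·260.4996 = 23184.4644
3: (101−1)·11.31² = 100·127.9161 = 12791.61
Numerator = 51170.2532; denominator = Σ(nₕ−1) = 236.
s²ₚ = 51170.2532/236 = 216.8231... → 216.82.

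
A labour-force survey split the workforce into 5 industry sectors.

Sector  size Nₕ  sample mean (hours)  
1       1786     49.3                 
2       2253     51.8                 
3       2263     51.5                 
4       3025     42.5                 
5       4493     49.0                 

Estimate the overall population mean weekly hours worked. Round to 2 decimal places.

48.48

N = 13820; weights Wₕ = Nₕ/N = (0.1292, 0.1630, 0.1637, 0.2189, 0.3251).
x̄_st = Σ Wₕ·x̄ₕ = 0.1292·49.3 + 0.1630·51.8 + 0.1637·51.5 + 0.2189·42.5 + 0.3251·49.0 ≈ 48.4819...
→ 48.48.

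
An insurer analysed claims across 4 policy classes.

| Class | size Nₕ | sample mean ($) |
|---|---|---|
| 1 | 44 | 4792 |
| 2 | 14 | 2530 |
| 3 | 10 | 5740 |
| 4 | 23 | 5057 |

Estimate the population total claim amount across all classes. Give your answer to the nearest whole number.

419979

1: 44·4792 = 210848
2: 14·2530 = 35420
3: 10·5740 = 57400
4: 23·5057 = 116311
τ̂ = Σ Nₕx̄ₕ = 419979.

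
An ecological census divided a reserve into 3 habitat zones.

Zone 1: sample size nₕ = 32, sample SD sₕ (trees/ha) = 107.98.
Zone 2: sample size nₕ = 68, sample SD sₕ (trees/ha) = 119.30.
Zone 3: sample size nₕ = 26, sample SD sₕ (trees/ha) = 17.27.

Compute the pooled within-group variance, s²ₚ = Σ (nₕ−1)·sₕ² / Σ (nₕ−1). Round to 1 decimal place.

10751.9

Degrees of freedom: 31 + 67 + 25 = 123.
Σ(nₕ−1)sₕ² = 31·11659.6804 + 67·14232.49 + 25·298.2529 = 1322483.2449.
s²ₚ = 1322483.2449 / 123 = 10751.896... → 10751.9.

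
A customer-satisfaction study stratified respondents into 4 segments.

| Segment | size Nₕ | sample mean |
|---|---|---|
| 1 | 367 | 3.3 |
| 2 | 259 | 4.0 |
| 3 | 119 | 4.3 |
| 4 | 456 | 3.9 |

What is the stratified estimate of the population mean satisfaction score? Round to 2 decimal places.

N = 1201; weights Wₕ = Nₕ/N = (0.3056, 0.2157, 0.0991, 0.3797).
x̄_st = Σ Wₕ·x̄ₕ = 0.3056·3.3 + 0.2157·4.0 + 0.0991·4.3 + 0.3797·3.9 ≈ 3.7779...
→ 3.78.

3.78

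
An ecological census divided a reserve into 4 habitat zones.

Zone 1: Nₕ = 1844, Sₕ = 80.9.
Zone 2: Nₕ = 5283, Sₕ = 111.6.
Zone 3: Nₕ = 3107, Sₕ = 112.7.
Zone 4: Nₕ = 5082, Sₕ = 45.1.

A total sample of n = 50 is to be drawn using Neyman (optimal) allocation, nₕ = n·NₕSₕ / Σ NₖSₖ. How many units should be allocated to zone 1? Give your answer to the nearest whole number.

Σ NₕSₕ = 1844·80.9 + 5283·111.6 + 3107·112.7 + 5082·45.1 = 1318119.5.
Share for 1: 149179.6/1318119.5 = 0.11318.
n_1 = 50 × 0.11318 = 5.659... → 6.

6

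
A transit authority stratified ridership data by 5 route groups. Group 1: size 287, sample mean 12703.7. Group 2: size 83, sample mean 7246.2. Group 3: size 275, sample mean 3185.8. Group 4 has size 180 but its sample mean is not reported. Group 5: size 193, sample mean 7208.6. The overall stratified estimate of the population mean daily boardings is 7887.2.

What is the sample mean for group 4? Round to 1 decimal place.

Σ Nₕx̄ₕ = N·μ, so 180·x̄_4 = 1018·7887.2 − (287·12703.7 + 83·7246.2 + 275·3185.8 + 193·7208.6).
= 8029169.6 − 6514751.3 = 1514418.3.
x̄_4 = 1514418.3 / 180 = 8413.435 → 8413.4.

8413.4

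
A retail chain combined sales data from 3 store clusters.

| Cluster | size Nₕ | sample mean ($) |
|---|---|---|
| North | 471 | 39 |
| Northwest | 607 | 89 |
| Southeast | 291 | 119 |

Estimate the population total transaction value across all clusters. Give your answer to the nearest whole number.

107021

Estimate total by summing Nₕ·x̄ₕ over strata.
471·39 + 607·89 + 291·119 = 18369 + 54023 + 34629 = 107021.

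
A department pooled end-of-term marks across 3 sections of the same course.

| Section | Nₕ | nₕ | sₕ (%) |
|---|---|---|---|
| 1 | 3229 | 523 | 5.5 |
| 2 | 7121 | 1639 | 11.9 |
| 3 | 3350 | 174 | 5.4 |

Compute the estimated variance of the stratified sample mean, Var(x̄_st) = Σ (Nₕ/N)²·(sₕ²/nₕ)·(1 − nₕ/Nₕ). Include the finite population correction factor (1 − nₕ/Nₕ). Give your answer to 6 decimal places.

0.030163

N = 13700; Wₕ = Nₕ/N.
section 1: (3229/13700)²·5.5²/523·(1 − 523/3229) = 0.002692641
section 2: (7121/13700)²·11.9²/1639·(1 − 1639/7121) = 0.017970239
section 3: (3350/13700)²·5.4²/174·(1 − 174/3350) = 0.009499974
Sum = 0.030162854 → 0.030163.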